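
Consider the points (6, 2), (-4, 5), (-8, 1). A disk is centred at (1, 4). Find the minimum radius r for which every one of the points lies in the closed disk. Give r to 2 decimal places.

The required radius is the distance from (1, 4) to the farthest point.
Squared distances: 29, 26, 90.
Maximum is 90, attained at (-8, 1).
r = √90 ≈ 9.49.

9.49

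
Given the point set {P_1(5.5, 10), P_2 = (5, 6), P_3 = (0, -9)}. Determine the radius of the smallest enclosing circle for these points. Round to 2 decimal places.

9.89

Side lengths²: P_1P_2² = 16.25, P_1P_3² = 391.25, P_2P_3² = 250.
Since P_1P_3² = 391.25 ≥ 250 + 16.25 = 266.25, the angle opposite P_1P_3 is not acute, so the smallest enclosing circle has P_1P_3 as diameter.
Centre = midpoint of P_1P_3 = (2.75, 0.5), r² = 391.25/4 = 97.8125.
r = √(97.8125) ≈ 9.89.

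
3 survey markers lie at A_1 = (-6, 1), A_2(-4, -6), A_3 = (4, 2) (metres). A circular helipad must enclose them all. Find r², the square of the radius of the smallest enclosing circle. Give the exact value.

Side lengths²: A_1A_2² = 53, A_1A_3² = 101, A_2A_3² = 128.
Since A_2A_3² = 128 < 101 + 53 = 154, the triangle is acute, so the smallest enclosing circle is the circumcircle.
Circumcentre = (-13/18, -23/18), r² = 5353/162.

5353/162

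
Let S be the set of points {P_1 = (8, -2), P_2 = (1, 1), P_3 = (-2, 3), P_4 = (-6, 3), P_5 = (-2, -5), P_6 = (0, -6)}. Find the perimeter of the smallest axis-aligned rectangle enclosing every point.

46

Width = max x − min x = 8 − (-6) = 14.
Height = max y − min y = 3 − (-6) = 9.
Perimeter = 2(14 + 9) = 46.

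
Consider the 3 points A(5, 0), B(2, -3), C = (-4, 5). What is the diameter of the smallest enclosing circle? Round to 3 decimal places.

Side lengths²: AB² = 18, AC² = 106, BC² = 100.
Since AC² = 106 < 100 + 18 = 118, the triangle is acute, so the smallest enclosing circle is the circumcircle.
Circumcentre = (1/7, 13/7), r² = 1325/49.
Diameter = 2r = 2√(1325/49) ≈ 10.400.

10.400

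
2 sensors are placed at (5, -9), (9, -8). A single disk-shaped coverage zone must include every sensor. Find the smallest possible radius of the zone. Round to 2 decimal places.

The smallest circle enclosing two points has them as diameter endpoints.
Centre = midpoint = (7, -8.5); r² = |(5, -9)−(9, -8)|²/4 = 17/4 = 4.25.
r = √(4.25) ≈ 2.06.

2.06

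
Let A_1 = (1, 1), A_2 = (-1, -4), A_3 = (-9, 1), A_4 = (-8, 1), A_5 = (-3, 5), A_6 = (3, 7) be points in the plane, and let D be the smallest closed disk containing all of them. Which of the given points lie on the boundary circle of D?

A_2, A_3, A_6

By Welzl's lemma the MEC is supported by two points (diametrically opposite) or three points (on a circumcircle).
The minimum enclosing circle is determined by three boundary points: A_2, A_3, A_6.
Their circumcentre is (-85/36, 49/18) with r² = 60965/1296.
The farthest remaining point A_4 is at distance² 45053/1296 ≤ 60965/1296.
The points at distance exactly r from the centre are A_2, A_3, A_6 — 3 points.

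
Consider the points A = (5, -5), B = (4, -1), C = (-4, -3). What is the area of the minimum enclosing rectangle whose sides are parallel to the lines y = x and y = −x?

In coordinates u = x + y, v = x − y the rectangle is axis-aligned; the map (x,y)→(u,v) scales areas by 2.
u-values: 0, 3, -7; range = 3 − (-7) = 10.
v-values: 10, 5, -1; range = 10 − (-1) = 11.
Area = (10 × 11) / 2 = 55.

55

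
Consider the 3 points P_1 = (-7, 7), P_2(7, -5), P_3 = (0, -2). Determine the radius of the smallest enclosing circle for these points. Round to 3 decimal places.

Side lengths²: P_1P_2² = 340, P_1P_3² = 130, P_2P_3² = 58.
Since P_1P_2² = 340 ≥ 130 + 58 = 188, the angle opposite P_1P_2 is not acute, so the smallest enclosing circle has P_1P_2 as diameter.
Centre = midpoint of P_1P_2 = (0, 1), r² = 340/4 = 85.
r = √85 ≈ 9.220.

9.220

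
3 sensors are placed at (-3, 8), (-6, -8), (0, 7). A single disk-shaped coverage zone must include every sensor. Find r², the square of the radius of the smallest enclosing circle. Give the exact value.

38425/578

Call the three points A, B, C in the order given.
Side lengths²: AB² = 265, AC² = 10, BC² = 261.
Since AB² = 265 < 261 + 10 = 271, the triangle is acute, so the smallest enclosing circle is the circumcircle.
Circumcentre = (-137/34, -3/34), r² = 38425/578.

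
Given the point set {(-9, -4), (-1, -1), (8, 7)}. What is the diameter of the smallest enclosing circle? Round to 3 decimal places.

20.248

Call the three points A, B, C in the order given.
Side lengths²: AB² = 73, AC² = 410, BC² = 145.
Since AC² = 410 ≥ 145 + 73 = 218, the angle opposite AC is not acute, so the smallest enclosing circle has AC as diameter.
Centre = midpoint of AC = (-0.5, 1.5), r² = 410/4 = 102.5.
Diameter = 2r = 2√(102.5) ≈ 20.248.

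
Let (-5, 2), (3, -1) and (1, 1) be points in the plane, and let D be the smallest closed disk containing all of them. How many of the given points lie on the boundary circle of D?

2

Call the three points A, B, C in the order given.
Side lengths²: AB² = 73, AC² = 37, BC² = 8.
Since AB² = 73 ≥ 37 + 8 = 45, the angle opposite AB is not acute, so the smallest enclosing circle has AB as diameter.
Centre = midpoint of AB = (-1, 0.5), r² = 73/4 = 18.25.
The points at distance exactly r from the centre are (-5, 2), (3, -1) — 2 points.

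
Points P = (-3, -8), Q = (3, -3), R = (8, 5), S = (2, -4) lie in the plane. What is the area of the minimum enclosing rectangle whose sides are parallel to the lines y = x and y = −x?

36

In coordinates u = x + y, v = x − y the rectangle is axis-aligned; the map (x,y)→(u,v) scales areas by 2.
u-values: -11, 0, 13, -2; range = 13 − (-11) = 24.
v-values: 5, 6, 3, 6; range = 6 − 3 = 3.
Area = (24 × 3) / 2 = 36.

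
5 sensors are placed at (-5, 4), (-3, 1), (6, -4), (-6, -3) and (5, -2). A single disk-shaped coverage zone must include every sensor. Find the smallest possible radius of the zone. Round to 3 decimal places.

The minimum enclosing circle is determined by three boundary points: (-5, 4), (6, -4), (-6, -3).
Their circumcentre is (9/34, -11/34) with r² = 26825/578.
The farthest remaining point (5, -2) is at distance² 14585/578 ≤ 26825/578.
r = √(26825/578) ≈ 6.812.

6.812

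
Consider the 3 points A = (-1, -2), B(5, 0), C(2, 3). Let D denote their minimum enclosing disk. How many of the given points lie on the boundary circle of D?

3

Side lengths²: AB² = 40, AC² = 34, BC² = 18.
Since AB² = 40 < 34 + 18 = 52, the triangle is acute, so the smallest enclosing circle is the circumcircle.
Circumcentre = (1.75, -0.25), r² = 10.625.
The points at distance exactly r from the centre are A, B, C — 3 points.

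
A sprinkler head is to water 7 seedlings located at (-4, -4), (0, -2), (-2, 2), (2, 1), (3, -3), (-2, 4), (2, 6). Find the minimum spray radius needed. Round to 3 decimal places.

5.831

The minimum enclosing circle of a finite set is fixed by two of the points (as a diameter) or three (as a circumcircle).
The farthest pair is (-4, -4)–(2, 6) with squared distance 136. The circle on this segment as diameter has centre (-1, 1) and r² = 136/4 = 34.
Check (0, -2): distance² to centre = 10 ≤ 34, so it lies inside.
All remaining points lie in this disk, and no smaller disk contains both endpoints, so this is the minimum enclosing circle.
r = √34 ≈ 5.831.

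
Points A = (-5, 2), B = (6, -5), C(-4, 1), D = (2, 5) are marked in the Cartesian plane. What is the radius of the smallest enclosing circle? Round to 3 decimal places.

6.521

A smallest enclosing disk is always determined by at most three of the input points on its boundary.
The minimum enclosing circle is determined by three boundary points: A, B, D.
Their circumcentre is (24/41, -56/41) with r² = 71485/1681.
The farthest remaining point C is at distance² 44753/1681 ≤ 71485/1681.
r = √(71485/1681) ≈ 6.521.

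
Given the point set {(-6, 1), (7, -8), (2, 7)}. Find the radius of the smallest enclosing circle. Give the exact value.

Call the three points A, B, C in the order given.
Side lengths²: AB² = 250, AC² = 100, BC² = 250.
Since BC² = 250 < 250 + 100 = 350, the triangle is acute, so the smallest enclosing circle is the circumcircle.
Circumcentre = (2, -4/3), r² = 625/9.
r = √(625/9) = 25/3.

25/3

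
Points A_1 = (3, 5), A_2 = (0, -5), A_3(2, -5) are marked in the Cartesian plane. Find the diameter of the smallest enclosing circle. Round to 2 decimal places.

Side lengths²: A_1A_2² = 109, A_1A_3² = 101, A_2A_3² = 4.
Since A_1A_2² = 109 ≥ 101 + 4 = 105, the angle opposite A_1A_2 is not acute, so the smallest enclosing circle has A_1A_2 as diameter.
Centre = midpoint of A_1A_2 = (1.5, 0), r² = 109/4 = 27.25.
Diameter = 2r = 2√(27.25) ≈ 10.44.

10.44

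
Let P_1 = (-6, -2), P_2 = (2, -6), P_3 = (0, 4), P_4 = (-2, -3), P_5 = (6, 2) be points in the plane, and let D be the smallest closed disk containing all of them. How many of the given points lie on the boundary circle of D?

The minimum enclosing circle of a finite set is fixed by two of the points (as a diameter) or three (as a circumcircle).
The farthest pair is P_1–P_5 with squared distance 160. The circle on this segment as diameter has centre (0, 0) and r² = 160/4 = 40.
Check P_2: distance² to centre = 40 ≤ 40, so it lies inside.
All remaining points lie in this disk, and no smaller disk contains both endpoints, so this is the minimum enclosing circle.
The points at distance exactly r from the centre are P_1, P_2, P_5 — 3 points.

3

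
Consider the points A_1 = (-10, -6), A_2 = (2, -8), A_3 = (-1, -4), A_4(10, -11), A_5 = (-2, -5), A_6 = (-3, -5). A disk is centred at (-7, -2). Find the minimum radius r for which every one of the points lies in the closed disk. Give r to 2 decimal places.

The required radius is the distance from (-7, -2) to the farthest point.
Squared distances: 25, 117, 40, 370, 34, 25.
Maximum is 370, attained at A_4.
r = √370 ≈ 19.24.

19.24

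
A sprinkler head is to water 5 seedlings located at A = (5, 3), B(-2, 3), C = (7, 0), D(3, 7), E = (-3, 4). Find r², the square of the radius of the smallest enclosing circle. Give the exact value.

The farthest pair is C–E with squared distance 116. The circle on this segment as diameter has centre (2, 2) and r² = 116/4 = 29.
Check A: distance² to centre = 10 ≤ 29, so it lies inside.
All remaining points lie in this disk, and no smaller disk contains both endpoints, so this is the minimum enclosing circle.

29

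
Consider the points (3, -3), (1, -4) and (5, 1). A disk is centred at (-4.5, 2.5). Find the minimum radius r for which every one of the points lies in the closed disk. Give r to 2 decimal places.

9.62

The required radius is the distance from (-4.5, 2.5) to the farthest point.
Squared distances: 86.5, 72.5, 92.5.
Maximum is 92.5, attained at (5, 1).
r = √(92.5) ≈ 9.62.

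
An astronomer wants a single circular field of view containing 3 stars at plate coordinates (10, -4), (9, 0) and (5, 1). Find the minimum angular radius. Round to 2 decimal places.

Call the three points A, B, C in the order given.
Side lengths²: AB² = 17, AC² = 50, BC² = 17.
Since AC² = 50 ≥ 17 + 17 = 34, the angle opposite AC is not acute, so the smallest enclosing circle has AC as diameter.
Centre = midpoint of AC = (7.5, -1.5), r² = 50/4 = 12.5.
r = √(12.5) ≈ 3.54.

3.54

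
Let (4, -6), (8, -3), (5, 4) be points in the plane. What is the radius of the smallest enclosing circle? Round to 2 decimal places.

Call the three points A, B, C in the order given.
Side lengths²: AB² = 25, AC² = 101, BC² = 58.
Since AC² = 101 ≥ 58 + 25 = 83, the angle opposite AC is not acute, so the smallest enclosing circle has AC as diameter.
Centre = midpoint of AC = (4.5, -1), r² = 101/4 = 25.25.
r = √(25.25) ≈ 5.02.

5.02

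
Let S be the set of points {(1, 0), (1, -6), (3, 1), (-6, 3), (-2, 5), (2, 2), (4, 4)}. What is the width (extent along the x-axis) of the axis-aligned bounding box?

max x = 4, min x = -6, so width = 10.

10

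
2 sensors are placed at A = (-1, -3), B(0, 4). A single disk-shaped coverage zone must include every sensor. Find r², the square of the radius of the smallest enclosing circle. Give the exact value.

12.5

The smallest circle enclosing two points has them as diameter endpoints.
Centre = midpoint = (-0.5, 0.5); r² = |AB|²/4 = 50/4 = 12.5.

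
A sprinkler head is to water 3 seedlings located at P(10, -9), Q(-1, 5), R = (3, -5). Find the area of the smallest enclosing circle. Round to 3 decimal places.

248.971

Side lengths²: PQ² = 317, PR² = 65, QR² = 116.
Since PQ² = 317 ≥ 116 + 65 = 181, the angle opposite PQ is not acute, so the smallest enclosing circle has PQ as diameter.
Centre = midpoint of PQ = (4.5, -2), r² = 317/4 = 79.25.
Area = π·r² = π·79.25 ≈ 248.971.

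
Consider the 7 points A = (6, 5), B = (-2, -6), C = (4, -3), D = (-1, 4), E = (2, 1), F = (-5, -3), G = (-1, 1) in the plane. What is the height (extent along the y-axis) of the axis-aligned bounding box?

max y = 5, min y = -6, so height = 11.

11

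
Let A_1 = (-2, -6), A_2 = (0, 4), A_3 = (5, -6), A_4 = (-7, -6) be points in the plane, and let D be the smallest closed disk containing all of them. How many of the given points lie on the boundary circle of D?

3

The minimum enclosing circle is determined by three boundary points: A_2, A_3, A_4.
Their circumcentre is (-1, -2.75) with r² = 46.5625.
The farthest remaining point A_1 is at distance² 11.5625 ≤ 46.5625.
The points at distance exactly r from the centre are A_2, A_3, A_4 — 3 points.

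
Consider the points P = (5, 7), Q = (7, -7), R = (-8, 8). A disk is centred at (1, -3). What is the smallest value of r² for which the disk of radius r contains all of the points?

The required radius is the distance from (1, -3) to the farthest point.
Squared distances: 116, 52, 202.
Maximum is 202, attained at R.

202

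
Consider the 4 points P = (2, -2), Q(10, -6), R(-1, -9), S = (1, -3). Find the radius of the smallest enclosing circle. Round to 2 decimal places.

5.71

The minimum enclosing circle is determined by three boundary points: P, Q, R.
Their circumcentre is (75/17, -122/17) with r² = 9425/289.
The farthest remaining point S is at distance² 8405/289 ≤ 9425/289.
r = √(9425/289) ≈ 5.71.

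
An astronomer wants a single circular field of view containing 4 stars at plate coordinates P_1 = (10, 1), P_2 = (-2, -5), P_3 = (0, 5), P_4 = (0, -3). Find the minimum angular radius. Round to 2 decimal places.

6.82

A smallest enclosing disk is always determined by at most three of the input points on its boundary.
The minimum enclosing circle is determined by three boundary points: P_1, P_2, P_3.
Their circumcentre is (31/9, -8/9) with r² = 3770/81.
The farthest remaining point P_4 is at distance² 1322/81 ≤ 3770/81.
r = √(3770/81) ≈ 6.82.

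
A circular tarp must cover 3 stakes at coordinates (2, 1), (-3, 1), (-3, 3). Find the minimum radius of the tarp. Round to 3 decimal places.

Call the three points A, B, C in the order given.
Side lengths²: AB² = 25, AC² = 29, BC² = 4.
Since AC² = 29 ≥ 25 + 4 = 29, the angle opposite AC is not acute, so the smallest enclosing circle has AC as diameter.
Centre = midpoint of AC = (-0.5, 2), r² = 29/4 = 7.25.
r = √(7.25) ≈ 2.693.

2.693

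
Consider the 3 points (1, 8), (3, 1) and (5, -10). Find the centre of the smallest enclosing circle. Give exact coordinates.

(3, -1)

Call the three points A, B, C in the order given.
Side lengths²: AB² = 53, AC² = 340, BC² = 125.
Since AC² = 340 ≥ 125 + 53 = 178, the angle opposite AC is not acute, so the smallest enclosing circle has AC as diameter.
Centre = midpoint of AC = (3, -1), r² = 340/4 = 85.
Centre = (3, -1).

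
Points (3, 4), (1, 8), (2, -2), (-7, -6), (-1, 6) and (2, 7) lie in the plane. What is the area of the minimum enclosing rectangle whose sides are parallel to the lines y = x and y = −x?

121

In coordinates u = x + y, v = x − y the rectangle is axis-aligned; the map (x,y)→(u,v) scales areas by 2.
u-values: 7, 9, 0, -13, 5, 9; range = 9 − (-13) = 22.
v-values: -1, -7, 4, -1, -7, -5; range = 4 − (-7) = 11.
Area = (22 × 11) / 2 = 121.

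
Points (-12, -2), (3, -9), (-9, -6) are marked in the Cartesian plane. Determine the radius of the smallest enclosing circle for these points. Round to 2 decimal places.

8.28

Call the three points A, B, C in the order given.
Side lengths²: AB² = 274, AC² = 25, BC² = 153.
Since AB² = 274 ≥ 153 + 25 = 178, the angle opposite AB is not acute, so the smallest enclosing circle has AB as diameter.
Centre = midpoint of AB = (-4.5, -5.5), r² = 274/4 = 68.5.
r = √(68.5) ≈ 8.28.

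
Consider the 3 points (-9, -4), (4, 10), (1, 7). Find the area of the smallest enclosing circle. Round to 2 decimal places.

286.67

Call the three points A, B, C in the order given.
Side lengths²: AB² = 365, AC² = 221, BC² = 18.
Since AB² = 365 ≥ 221 + 18 = 239, the angle opposite AB is not acute, so the smallest enclosing circle has AB as diameter.
Centre = midpoint of AB = (-2.5, 3), r² = 365/4 = 91.25.
Area = π·r² = π·91.25 ≈ 286.67.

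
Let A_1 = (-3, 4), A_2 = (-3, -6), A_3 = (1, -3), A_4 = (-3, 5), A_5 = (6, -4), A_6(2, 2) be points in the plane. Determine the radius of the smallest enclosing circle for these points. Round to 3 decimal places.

6.519

By Welzl's lemma the MEC is supported by two points (diametrically opposite) or three points (on a circumcircle).
The minimum enclosing circle is determined by three boundary points: A_2, A_4, A_5.
Their circumcentre is (0.5, -0.5) with r² = 42.5.
The farthest remaining point A_1 is at distance² 32.5 ≤ 42.5.
r = √(42.5) ≈ 6.519.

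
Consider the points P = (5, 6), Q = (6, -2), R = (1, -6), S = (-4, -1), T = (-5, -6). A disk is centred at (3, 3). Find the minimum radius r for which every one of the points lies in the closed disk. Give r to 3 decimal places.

12.042

The required radius is the distance from (3, 3) to the farthest point.
Squared distances: 13, 34, 85, 65, 145.
Maximum is 145, attained at T.
r = √145 ≈ 12.042.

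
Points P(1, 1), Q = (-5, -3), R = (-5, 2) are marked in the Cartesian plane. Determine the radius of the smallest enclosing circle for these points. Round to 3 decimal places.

Side lengths²: PQ² = 52, PR² = 37, QR² = 25.
Since PQ² = 52 < 37 + 25 = 62, the triangle is acute, so the smallest enclosing circle is the circumcircle.
Circumcentre = (-7/3, -0.5), r² = 481/36.
r = √(481/36) ≈ 3.655.

3.655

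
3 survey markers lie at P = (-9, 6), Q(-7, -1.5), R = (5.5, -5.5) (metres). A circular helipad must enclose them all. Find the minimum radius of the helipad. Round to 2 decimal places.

9.25

Side lengths²: PQ² = 60.25, PR² = 342.5, QR² = 172.25.
Since PR² = 342.5 ≥ 172.25 + 60.25 = 232.5, the angle opposite PR is not acute, so the smallest enclosing circle has PR as diameter.
Centre = midpoint of PR = (-1.75, 0.25), r² = 342.5/4 = 85.625.
r = √(85.625) ≈ 9.25.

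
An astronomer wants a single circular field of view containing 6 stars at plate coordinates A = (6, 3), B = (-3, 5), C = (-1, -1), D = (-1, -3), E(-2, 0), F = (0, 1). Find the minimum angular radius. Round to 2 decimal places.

5.15

The minimum enclosing circle is determined by three boundary points: A, B, D.
Their circumcentre is (1, 1.75) with r² = 26.5625.
The farthest remaining point E is at distance² 12.0625 ≤ 26.5625.
r = √(26.5625) ≈ 5.15.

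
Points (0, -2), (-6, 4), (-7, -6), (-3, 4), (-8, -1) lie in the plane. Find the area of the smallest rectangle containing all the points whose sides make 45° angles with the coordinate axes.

84

In coordinates u = x + y, v = x − y the rectangle is axis-aligned; the map (x,y)→(u,v) scales areas by 2.
u-values: -2, -2, -13, 1, -9; range = 1 − (-13) = 14.
v-values: 2, -10, -1, -7, -7; range = 2 − (-10) = 12.
Area = (14 × 12) / 2 = 84.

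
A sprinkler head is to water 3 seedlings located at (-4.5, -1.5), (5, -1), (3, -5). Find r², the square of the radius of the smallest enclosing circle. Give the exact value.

22.625

Call the three points A, B, C in the order given.
Side lengths²: AB² = 90.5, AC² = 68.5, BC² = 20.
Since AB² = 90.5 ≥ 68.5 + 20 = 88.5, the angle opposite AB is not acute, so the smallest enclosing circle has AB as diameter.
Centre = midpoint of AB = (0.25, -1.25), r² = 90.5/4 = 22.625.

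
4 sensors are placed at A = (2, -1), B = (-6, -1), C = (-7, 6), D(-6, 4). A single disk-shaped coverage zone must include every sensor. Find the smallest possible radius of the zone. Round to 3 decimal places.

A smallest enclosing disk is always determined by at most three of the input points on its boundary.
The farthest pair is A–C with squared distance 130. The circle on this segment as diameter has centre (-2.5, 2.5) and r² = 130/4 = 32.5.
Check B: distance² to centre = 24.5 ≤ 32.5, so it lies inside.
All remaining points lie in this disk, and no smaller disk contains both endpoints, so this is the minimum enclosing circle.
r = √(32.5) ≈ 5.701.

5.701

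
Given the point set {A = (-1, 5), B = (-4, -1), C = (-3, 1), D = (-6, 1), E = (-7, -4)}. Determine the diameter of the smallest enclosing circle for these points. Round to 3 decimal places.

The minimum enclosing circle of a finite set is fixed by two of the points (as a diameter) or three (as a circumcircle).
The farthest pair is A–E with squared distance 117. The circle on this segment as diameter has centre (-4, 0.5) and r² = 117/4 = 29.25.
Check B: distance² to centre = 2.25 ≤ 29.25, so it lies inside.
All remaining points lie in this disk, and no smaller disk contains both endpoints, so this is the minimum enclosing circle.
Diameter = 2r = 2√(29.25) ≈ 10.817.

10.817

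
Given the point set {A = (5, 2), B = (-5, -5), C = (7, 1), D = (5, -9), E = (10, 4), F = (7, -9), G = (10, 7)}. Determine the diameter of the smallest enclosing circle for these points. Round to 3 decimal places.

The minimum enclosing circle of a finite set is fixed by two of the points (as a diameter) or three (as a circumcircle).
The minimum enclosing circle is determined by three boundary points: B, F, G.
Their circumcentre is (113/34, -1/34) with r² = 54325/578.
The farthest remaining point D is at distance² 48137/578 ≤ 54325/578.
Diameter = 2r = 2√(54325/578) ≈ 19.389.

19.389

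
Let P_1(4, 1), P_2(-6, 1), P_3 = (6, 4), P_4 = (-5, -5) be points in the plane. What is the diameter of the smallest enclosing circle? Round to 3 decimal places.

A smallest enclosing disk is always determined by at most three of the input points on its boundary.
The farthest pair is P_3–P_4 with squared distance 202. The circle on this segment as diameter has centre (0.5, -0.5) and r² = 202/4 = 50.5.
Check P_1: distance² to centre = 14.5 ≤ 50.5, so it lies inside.
All remaining points lie in this disk, and no smaller disk contains both endpoints, so this is the minimum enclosing circle.
Diameter = 2r = 2√(50.5) ≈ 14.213.

14.213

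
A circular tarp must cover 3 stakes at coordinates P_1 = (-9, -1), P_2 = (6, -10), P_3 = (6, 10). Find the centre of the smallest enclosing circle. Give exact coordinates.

Side lengths²: P_1P_2² = 306, P_1P_3² = 346, P_2P_3² = 400.
Since P_2P_3² = 400 < 346 + 306 = 652, the triangle is acute, so the smallest enclosing circle is the circumcircle.
Circumcentre = (1.8, 0), r² = 117.64.
Centre = (1.8, 0).

(1.8, 0)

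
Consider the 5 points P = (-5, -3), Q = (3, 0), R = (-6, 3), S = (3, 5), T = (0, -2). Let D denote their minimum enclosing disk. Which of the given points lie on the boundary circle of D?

P, S

The farthest pair is P–S with squared distance 128. The circle on this segment as diameter has centre (-1, 1) and r² = 128/4 = 32.
Check Q: distance² to centre = 17 ≤ 32, so it lies inside.
All remaining points lie in this disk, and no smaller disk contains both endpoints, so this is the minimum enclosing circle.
The points at distance exactly r from the centre are P, S — 2 points.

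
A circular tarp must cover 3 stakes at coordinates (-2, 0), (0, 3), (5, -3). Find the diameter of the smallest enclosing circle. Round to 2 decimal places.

Call the three points A, B, C in the order given.
Side lengths²: AB² = 13, AC² = 58, BC² = 61.
Since BC² = 61 < 58 + 13 = 71, the triangle is acute, so the smallest enclosing circle is the circumcircle.
Circumcentre = (35/18, -25/54), r² = 22997/1458.
Diameter = 2r = 2√(22997/1458) ≈ 7.94.

7.94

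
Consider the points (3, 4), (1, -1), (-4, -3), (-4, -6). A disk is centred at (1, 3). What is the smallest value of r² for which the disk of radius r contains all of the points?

106

The required radius is the distance from (1, 3) to the farthest point.
Squared distances: 5, 16, 61, 106.
Maximum is 106, attained at (-4, -6).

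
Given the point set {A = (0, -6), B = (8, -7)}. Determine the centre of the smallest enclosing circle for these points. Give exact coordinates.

(4, -6.5)

The smallest circle enclosing two points has them as diameter endpoints.
Centre = midpoint = (4, -6.5); r² = |AB|²/4 = 65/4 = 16.25.
Centre = (4, -6.5).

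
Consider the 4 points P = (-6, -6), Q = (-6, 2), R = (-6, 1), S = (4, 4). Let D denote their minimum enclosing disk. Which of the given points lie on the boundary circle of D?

P, S

The farthest pair is P–S with squared distance 200. The circle on this segment as diameter has centre (-1, -1) and r² = 200/4 = 50.
Check Q: distance² to centre = 34 ≤ 50, so it lies inside.
All remaining points lie in this disk, and no smaller disk contains both endpoints, so this is the minimum enclosing circle.
The points at distance exactly r from the centre are P, S — 2 points.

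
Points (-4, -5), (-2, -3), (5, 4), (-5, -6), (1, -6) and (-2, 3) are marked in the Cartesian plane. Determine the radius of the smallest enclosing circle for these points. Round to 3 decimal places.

7.071

The minimum enclosing circle of a finite set is fixed by two of the points (as a diameter) or three (as a circumcircle).
The farthest pair is (5, 4)–(-5, -6) with squared distance 200. The circle on this segment as diameter has centre (0, -1) and r² = 200/4 = 50.
Check (-4, -5): distance² to centre = 32 ≤ 50, so it lies inside.
All remaining points lie in this disk, and no smaller disk contains both endpoints, so this is the minimum enclosing circle.
r = √50 ≈ 7.071.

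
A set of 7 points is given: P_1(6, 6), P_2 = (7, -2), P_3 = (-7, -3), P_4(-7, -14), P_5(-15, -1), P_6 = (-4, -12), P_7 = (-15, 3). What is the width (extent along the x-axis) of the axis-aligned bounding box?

22

max x = 7, min x = -15, so width = 22.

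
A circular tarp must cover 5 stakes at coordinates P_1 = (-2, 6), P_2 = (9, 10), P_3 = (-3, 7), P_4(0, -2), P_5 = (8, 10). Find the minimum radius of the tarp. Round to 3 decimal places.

7.522

A smallest enclosing disk is always determined by at most three of the input points on its boundary.
The minimum enclosing circle is determined by three boundary points: P_2, P_3, P_4.
Their circumcentre is (105/26, 113/26) with r² = 19125/338.
The farthest remaining point P_5 is at distance² 16109/338 ≤ 19125/338.
r = √(19125/338) ≈ 7.522.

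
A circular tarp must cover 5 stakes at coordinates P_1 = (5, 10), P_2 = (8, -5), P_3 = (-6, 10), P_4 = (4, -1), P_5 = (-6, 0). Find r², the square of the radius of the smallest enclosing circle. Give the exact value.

105.25

A smallest enclosing disk is always determined by at most three of the input points on its boundary.
The farthest pair is P_2–P_3 with squared distance 421. The circle on this segment as diameter has centre (1, 2.5) and r² = 421/4 = 105.25.
Check P_1: distance² to centre = 72.25 ≤ 105.25, so it lies inside.
All remaining points lie in this disk, and no smaller disk contains both endpoints, so this is the minimum enclosing circle.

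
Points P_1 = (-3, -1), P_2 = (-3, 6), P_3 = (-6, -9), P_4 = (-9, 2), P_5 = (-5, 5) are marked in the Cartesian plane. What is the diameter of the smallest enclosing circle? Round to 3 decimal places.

The farthest pair is P_2–P_3 with squared distance 234. The circle on this segment as diameter has centre (-4.5, -1.5) and r² = 234/4 = 58.5.
Check P_1: distance² to centre = 2.5 ≤ 58.5, so it lies inside.
All remaining points lie in this disk, and no smaller disk contains both endpoints, so this is the minimum enclosing circle.
Diameter = 2r = 2√(58.5) ≈ 15.297.

15.297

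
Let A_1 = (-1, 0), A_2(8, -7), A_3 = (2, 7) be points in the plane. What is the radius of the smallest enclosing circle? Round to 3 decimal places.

Side lengths²: A_1A_2² = 130, A_1A_3² = 58, A_2A_3² = 232.
Since A_2A_3² = 232 ≥ 130 + 58 = 188, the angle opposite A_2A_3 is not acute, so the smallest enclosing circle has A_2A_3 as diameter.
Centre = midpoint of A_2A_3 = (5, 0), r² = 232/4 = 58.
r = √58 ≈ 7.616.

7.616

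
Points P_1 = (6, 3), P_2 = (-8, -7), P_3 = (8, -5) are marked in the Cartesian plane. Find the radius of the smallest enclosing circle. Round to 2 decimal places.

8.67

Side lengths²: P_1P_2² = 296, P_1P_3² = 68, P_2P_3² = 260.
Since P_1P_2² = 296 < 260 + 68 = 328, the triangle is acute, so the smallest enclosing circle is the circumcircle.
Circumcentre = (-13/33, -94/33), r² = 81770/1089.
r = √(81770/1089) ≈ 8.67.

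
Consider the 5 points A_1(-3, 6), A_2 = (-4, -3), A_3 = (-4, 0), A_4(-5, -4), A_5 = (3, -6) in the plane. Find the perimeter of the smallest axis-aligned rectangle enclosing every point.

Width = max x − min x = 3 − (-5) = 8.
Height = max y − min y = 6 − (-6) = 12.
Perimeter = 2(8 + 12) = 40.

40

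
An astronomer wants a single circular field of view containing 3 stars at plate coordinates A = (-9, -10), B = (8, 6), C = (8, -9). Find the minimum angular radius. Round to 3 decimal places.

11.673

Side lengths²: AB² = 545, AC² = 290, BC² = 225.
Since AB² = 545 ≥ 290 + 225 = 515, the angle opposite AB is not acute, so the smallest enclosing circle has AB as diameter.
Centre = midpoint of AB = (-0.5, -2), r² = 545/4 = 136.25.
r = √(136.25) ≈ 11.673.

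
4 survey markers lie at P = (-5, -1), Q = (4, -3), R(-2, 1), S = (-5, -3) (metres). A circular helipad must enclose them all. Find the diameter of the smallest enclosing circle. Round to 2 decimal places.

The minimum enclosing circle of a finite set is fixed by two of the points (as a diameter) or three (as a circumcircle).
The farthest pair is P–Q with squared distance 85. The circle on this segment as diameter has centre (-0.5, -2) and r² = 85/4 = 21.25.
Check R: distance² to centre = 11.25 ≤ 21.25, so it lies inside.
All remaining points lie in this disk, and no smaller disk contains both endpoints, so this is the minimum enclosing circle.
Diameter = 2r = 2√(21.25) ≈ 9.22.

9.22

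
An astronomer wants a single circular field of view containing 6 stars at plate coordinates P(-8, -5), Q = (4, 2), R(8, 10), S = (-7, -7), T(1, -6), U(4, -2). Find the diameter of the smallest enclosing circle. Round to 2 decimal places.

22.67

By Welzl's lemma the MEC is supported by two points (diametrically opposite) or three points (on a circumcircle).
The farthest pair is R–S with squared distance 514. The circle on this segment as diameter has centre (0.5, 1.5) and r² = 514/4 = 128.5.
Check P: distance² to centre = 114.5 ≤ 128.5, so it lies inside.
All remaining points lie in this disk, and no smaller disk contains both endpoints, so this is the minimum enclosing circle.
Diameter = 2r = 2√(128.5) ≈ 22.67.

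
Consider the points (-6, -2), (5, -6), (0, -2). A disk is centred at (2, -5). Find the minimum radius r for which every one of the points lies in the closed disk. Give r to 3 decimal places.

8.544

The required radius is the distance from (2, -5) to the farthest point.
Squared distances: 73, 10, 13.
Maximum is 73, attained at (-6, -2).
r = √73 ≈ 8.544.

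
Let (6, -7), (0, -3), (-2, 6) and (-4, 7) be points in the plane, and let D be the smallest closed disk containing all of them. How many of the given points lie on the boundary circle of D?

A smallest enclosing disk is always determined by at most three of the input points on its boundary.
The farthest pair is (6, -7)–(-4, 7) with squared distance 296. The circle on this segment as diameter has centre (1, 0) and r² = 296/4 = 74.
Check (0, -3): distance² to centre = 10 ≤ 74, so it lies inside.
All remaining points lie in this disk, and no smaller disk contains both endpoints, so this is the minimum enclosing circle.
The points at distance exactly r from the centre are (6, -7), (-4, 7) — 2 points.

2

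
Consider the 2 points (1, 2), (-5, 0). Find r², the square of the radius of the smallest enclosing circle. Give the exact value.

The smallest circle enclosing two points has them as diameter endpoints.
Centre = midpoint = (-2, 1); r² = |(1, 2)−(-5, 0)|²/4 = 40/4 = 10.

10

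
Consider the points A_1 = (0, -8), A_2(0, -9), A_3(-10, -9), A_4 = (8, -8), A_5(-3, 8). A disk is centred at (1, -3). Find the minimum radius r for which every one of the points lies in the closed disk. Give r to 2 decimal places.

The required radius is the distance from (1, -3) to the farthest point.
Squared distances: 26, 37, 157, 74, 137.
Maximum is 157, attained at A_3.
r = √157 ≈ 12.53.

12.53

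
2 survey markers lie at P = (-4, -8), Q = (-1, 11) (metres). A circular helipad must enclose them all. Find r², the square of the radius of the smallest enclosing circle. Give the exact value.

The smallest circle enclosing two points has them as diameter endpoints.
Centre = midpoint = (-2.5, 1.5); r² = |PQ|²/4 = 370/4 = 92.5.

92.5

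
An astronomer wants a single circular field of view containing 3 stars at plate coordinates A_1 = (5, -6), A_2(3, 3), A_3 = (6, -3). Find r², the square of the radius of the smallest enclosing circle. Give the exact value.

21.25

Side lengths²: A_1A_2² = 85, A_1A_3² = 10, A_2A_3² = 45.
Since A_1A_2² = 85 ≥ 45 + 10 = 55, the angle opposite A_1A_2 is not acute, so the smallest enclosing circle has A_1A_2 as diameter.
Centre = midpoint of A_1A_2 = (4, -1.5), r² = 85/4 = 21.25.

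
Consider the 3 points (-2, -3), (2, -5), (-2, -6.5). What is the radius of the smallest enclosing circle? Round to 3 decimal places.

Call the three points A, B, C in the order given.
Side lengths²: AB² = 20, AC² = 12.25, BC² = 18.25.
Since AB² = 20 < 18.25 + 12.25 = 30.5, the triangle is acute, so the smallest enclosing circle is the circumcircle.
Circumcentre = (-0.375, -4.75), r² = 5.703125.
r = √(5.703125) ≈ 2.388.

2.388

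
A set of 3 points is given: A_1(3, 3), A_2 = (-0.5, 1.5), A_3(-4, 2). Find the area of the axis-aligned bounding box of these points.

10.5

x ranges over [-4, 3], width 7.
y ranges over [1.5, 3], height 1.5.
Area = 7 × 1.5 = 10.5.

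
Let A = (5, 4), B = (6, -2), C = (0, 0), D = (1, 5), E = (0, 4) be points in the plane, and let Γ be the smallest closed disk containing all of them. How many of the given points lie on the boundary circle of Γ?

The minimum enclosing circle of a finite set is fixed by two of the points (as a diameter) or three (as a circumcircle).
The farthest pair is B–D with squared distance 74. The circle on this segment as diameter has centre (3.5, 1.5) and r² = 74/4 = 18.5.
Check A: distance² to centre = 8.5 ≤ 18.5, so it lies inside.
All remaining points lie in this disk, and no smaller disk contains both endpoints, so this is the minimum enclosing circle.
The points at distance exactly r from the centre are B, D, E — 3 points.

3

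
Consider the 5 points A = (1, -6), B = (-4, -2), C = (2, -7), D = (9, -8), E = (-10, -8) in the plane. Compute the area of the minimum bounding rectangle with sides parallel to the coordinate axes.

114

x ranges over [-10, 9], width 19.
y ranges over [-8, -2], height 6.
Area = 19 × 6 = 114.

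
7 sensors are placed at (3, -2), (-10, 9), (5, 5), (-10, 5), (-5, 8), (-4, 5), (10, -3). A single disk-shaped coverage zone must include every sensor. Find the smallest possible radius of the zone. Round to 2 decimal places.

11.66

A smallest enclosing disk is always determined by at most three of the input points on its boundary.
The farthest pair is (-10, 9)–(10, -3) with squared distance 544. The circle on this segment as diameter has centre (0, 3) and r² = 544/4 = 136.
Check (3, -2): distance² to centre = 34 ≤ 136, so it lies inside.
All remaining points lie in this disk, and no smaller disk contains both endpoints, so this is the minimum enclosing circle.
r = √136 ≈ 11.66.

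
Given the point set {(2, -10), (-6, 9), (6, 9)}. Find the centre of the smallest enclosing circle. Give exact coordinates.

Call the three points A, B, C in the order given.
Side lengths²: AB² = 425, AC² = 377, BC² = 144.
Since AB² = 425 < 377 + 144 = 521, the triangle is acute, so the smallest enclosing circle is the circumcircle.
Circumcentre = (0, 13/38), r² = 160225/1444.
Centre = (0, 13/38).

(0, 13/38)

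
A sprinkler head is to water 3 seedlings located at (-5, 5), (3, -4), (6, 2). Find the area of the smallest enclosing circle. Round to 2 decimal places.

Call the three points A, B, C in the order given.
Side lengths²: AB² = 145, AC² = 130, BC² = 45.
Since AB² = 145 < 130 + 45 = 175, the triangle is acute, so the smallest enclosing circle is the circumcircle.
Circumcentre = (-0.1, 1.3), r² = 37.7.
Area = π·r² = π·37.7 ≈ 118.44.

118.44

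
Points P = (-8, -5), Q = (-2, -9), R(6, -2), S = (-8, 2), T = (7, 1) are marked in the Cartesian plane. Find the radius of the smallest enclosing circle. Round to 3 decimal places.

A smallest enclosing disk is always determined by at most three of the input points on its boundary.
The minimum enclosing circle is determined by three boundary points: P, S, T.
Their circumcentre is (-0.7, -1.5) with r² = 65.54.
The farthest remaining point Q is at distance² 57.94 ≤ 65.54.
r = √(65.54) ≈ 8.096.

8.096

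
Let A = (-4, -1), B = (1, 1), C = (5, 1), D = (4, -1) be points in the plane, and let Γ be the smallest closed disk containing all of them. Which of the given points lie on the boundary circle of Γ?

A, C

A smallest enclosing disk is always determined by at most three of the input points on its boundary.
The farthest pair is A–C with squared distance 85. The circle on this segment as diameter has centre (0.5, 0) and r² = 85/4 = 21.25.
Check B: distance² to centre = 1.25 ≤ 21.25, so it lies inside.
All remaining points lie in this disk, and no smaller disk contains both endpoints, so this is the minimum enclosing circle.
The points at distance exactly r from the centre are A, C — 2 points.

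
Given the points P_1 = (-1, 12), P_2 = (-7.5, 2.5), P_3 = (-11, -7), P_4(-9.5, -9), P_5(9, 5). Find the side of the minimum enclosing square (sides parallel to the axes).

21

The bounding box has width 20 and height 21.
An axis-aligned square enclosing the set must have side ≥ max(width, height).
So the minimum side is max(20, 21) = 21.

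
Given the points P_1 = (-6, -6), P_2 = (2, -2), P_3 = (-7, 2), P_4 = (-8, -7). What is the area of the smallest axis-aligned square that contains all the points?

The bounding box has width 10 and height 9.
An axis-aligned square enclosing the set must have side ≥ max(width, height).
So the minimum side is max(10, 9) = 10.
Area = 10² = 100.

100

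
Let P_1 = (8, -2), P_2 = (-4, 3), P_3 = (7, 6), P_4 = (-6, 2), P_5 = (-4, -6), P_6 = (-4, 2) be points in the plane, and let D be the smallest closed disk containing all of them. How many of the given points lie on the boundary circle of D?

2

By Welzl's lemma the MEC is supported by two points (diametrically opposite) or three points (on a circumcircle).
The farthest pair is P_3–P_5 with squared distance 265. The circle on this segment as diameter has centre (1.5, 0) and r² = 265/4 = 66.25.
Check P_1: distance² to centre = 46.25 ≤ 66.25, so it lies inside.
All remaining points lie in this disk, and no smaller disk contains both endpoints, so this is the minimum enclosing circle.
The points at distance exactly r from the centre are P_3, P_5 — 2 points.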